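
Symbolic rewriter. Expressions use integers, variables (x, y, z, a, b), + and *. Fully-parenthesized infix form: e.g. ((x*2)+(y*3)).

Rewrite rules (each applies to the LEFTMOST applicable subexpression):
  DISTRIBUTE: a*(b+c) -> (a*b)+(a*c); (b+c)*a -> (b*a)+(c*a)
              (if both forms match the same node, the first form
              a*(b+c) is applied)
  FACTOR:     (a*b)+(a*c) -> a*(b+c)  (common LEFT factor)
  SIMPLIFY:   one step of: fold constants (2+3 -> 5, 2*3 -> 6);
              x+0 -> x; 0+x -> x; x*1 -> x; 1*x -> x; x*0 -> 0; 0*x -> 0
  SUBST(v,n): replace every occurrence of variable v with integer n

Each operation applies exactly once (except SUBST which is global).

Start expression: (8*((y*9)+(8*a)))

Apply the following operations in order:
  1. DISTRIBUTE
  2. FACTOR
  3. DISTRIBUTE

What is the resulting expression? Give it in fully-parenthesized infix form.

Answer: ((8*(y*9))+(8*(8*a)))

Derivation:
Start: (8*((y*9)+(8*a)))
Apply DISTRIBUTE at root (target: (8*((y*9)+(8*a)))): (8*((y*9)+(8*a))) -> ((8*(y*9))+(8*(8*a)))
Apply FACTOR at root (target: ((8*(y*9))+(8*(8*a)))): ((8*(y*9))+(8*(8*a))) -> (8*((y*9)+(8*a)))
Apply DISTRIBUTE at root (target: (8*((y*9)+(8*a)))): (8*((y*9)+(8*a))) -> ((8*(y*9))+(8*(8*a)))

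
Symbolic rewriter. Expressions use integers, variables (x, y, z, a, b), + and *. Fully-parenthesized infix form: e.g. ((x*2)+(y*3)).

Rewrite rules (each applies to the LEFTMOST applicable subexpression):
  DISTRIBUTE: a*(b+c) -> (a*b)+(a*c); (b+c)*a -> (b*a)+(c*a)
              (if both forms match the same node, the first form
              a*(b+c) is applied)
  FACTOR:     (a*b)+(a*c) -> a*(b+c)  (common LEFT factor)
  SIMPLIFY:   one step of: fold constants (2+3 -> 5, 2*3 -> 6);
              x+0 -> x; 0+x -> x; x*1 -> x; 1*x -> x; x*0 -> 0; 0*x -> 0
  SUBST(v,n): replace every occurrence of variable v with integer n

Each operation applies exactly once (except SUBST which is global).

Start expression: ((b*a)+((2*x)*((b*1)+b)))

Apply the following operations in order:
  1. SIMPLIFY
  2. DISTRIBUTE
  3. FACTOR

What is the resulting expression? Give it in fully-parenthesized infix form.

Start: ((b*a)+((2*x)*((b*1)+b)))
Apply SIMPLIFY at RRL (target: (b*1)): ((b*a)+((2*x)*((b*1)+b))) -> ((b*a)+((2*x)*(b+b)))
Apply DISTRIBUTE at R (target: ((2*x)*(b+b))): ((b*a)+((2*x)*(b+b))) -> ((b*a)+(((2*x)*b)+((2*x)*b)))
Apply FACTOR at R (target: (((2*x)*b)+((2*x)*b))): ((b*a)+(((2*x)*b)+((2*x)*b))) -> ((b*a)+((2*x)*(b+b)))

Answer: ((b*a)+((2*x)*(b+b)))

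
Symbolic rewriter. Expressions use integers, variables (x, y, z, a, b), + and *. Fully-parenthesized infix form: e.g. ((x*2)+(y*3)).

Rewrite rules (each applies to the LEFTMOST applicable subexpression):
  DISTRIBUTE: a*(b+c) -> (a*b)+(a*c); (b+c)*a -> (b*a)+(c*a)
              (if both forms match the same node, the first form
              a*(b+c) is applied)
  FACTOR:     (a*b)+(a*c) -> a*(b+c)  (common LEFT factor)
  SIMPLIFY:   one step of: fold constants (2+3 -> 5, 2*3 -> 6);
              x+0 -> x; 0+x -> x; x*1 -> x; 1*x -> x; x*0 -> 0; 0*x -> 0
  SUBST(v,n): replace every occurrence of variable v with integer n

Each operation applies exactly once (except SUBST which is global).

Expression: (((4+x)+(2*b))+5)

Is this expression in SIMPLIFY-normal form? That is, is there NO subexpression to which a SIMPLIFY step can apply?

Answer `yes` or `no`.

Answer: yes

Derivation:
Expression: (((4+x)+(2*b))+5)
Scanning for simplifiable subexpressions (pre-order)...
  at root: (((4+x)+(2*b))+5) (not simplifiable)
  at L: ((4+x)+(2*b)) (not simplifiable)
  at LL: (4+x) (not simplifiable)
  at LR: (2*b) (not simplifiable)
Result: no simplifiable subexpression found -> normal form.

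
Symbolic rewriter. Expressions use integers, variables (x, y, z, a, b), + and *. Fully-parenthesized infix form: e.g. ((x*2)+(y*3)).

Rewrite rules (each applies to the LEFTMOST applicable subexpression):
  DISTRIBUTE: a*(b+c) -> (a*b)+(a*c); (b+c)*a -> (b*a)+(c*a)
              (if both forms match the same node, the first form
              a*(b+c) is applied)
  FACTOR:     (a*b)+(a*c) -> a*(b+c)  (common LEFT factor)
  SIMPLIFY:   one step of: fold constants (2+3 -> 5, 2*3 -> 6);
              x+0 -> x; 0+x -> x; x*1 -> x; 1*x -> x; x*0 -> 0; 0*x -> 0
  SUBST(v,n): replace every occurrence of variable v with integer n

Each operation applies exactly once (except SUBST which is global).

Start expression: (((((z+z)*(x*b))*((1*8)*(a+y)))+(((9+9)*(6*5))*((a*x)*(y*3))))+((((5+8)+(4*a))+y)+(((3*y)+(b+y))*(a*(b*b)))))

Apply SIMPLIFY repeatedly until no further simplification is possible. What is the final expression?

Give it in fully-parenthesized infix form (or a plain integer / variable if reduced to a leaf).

Answer: (((((z+z)*(x*b))*(8*(a+y)))+(540*((a*x)*(y*3))))+(((13+(4*a))+y)+(((3*y)+(b+y))*(a*(b*b)))))

Derivation:
Start: (((((z+z)*(x*b))*((1*8)*(a+y)))+(((9+9)*(6*5))*((a*x)*(y*3))))+((((5+8)+(4*a))+y)+(((3*y)+(b+y))*(a*(b*b)))))
Step 1: at LLRL: (1*8) -> 8; overall: (((((z+z)*(x*b))*((1*8)*(a+y)))+(((9+9)*(6*5))*((a*x)*(y*3))))+((((5+8)+(4*a))+y)+(((3*y)+(b+y))*(a*(b*b))))) -> (((((z+z)*(x*b))*(8*(a+y)))+(((9+9)*(6*5))*((a*x)*(y*3))))+((((5+8)+(4*a))+y)+(((3*y)+(b+y))*(a*(b*b)))))
Step 2: at LRLL: (9+9) -> 18; overall: (((((z+z)*(x*b))*(8*(a+y)))+(((9+9)*(6*5))*((a*x)*(y*3))))+((((5+8)+(4*a))+y)+(((3*y)+(b+y))*(a*(b*b))))) -> (((((z+z)*(x*b))*(8*(a+y)))+((18*(6*5))*((a*x)*(y*3))))+((((5+8)+(4*a))+y)+(((3*y)+(b+y))*(a*(b*b)))))
Step 3: at LRLR: (6*5) -> 30; overall: (((((z+z)*(x*b))*(8*(a+y)))+((18*(6*5))*((a*x)*(y*3))))+((((5+8)+(4*a))+y)+(((3*y)+(b+y))*(a*(b*b))))) -> (((((z+z)*(x*b))*(8*(a+y)))+((18*30)*((a*x)*(y*3))))+((((5+8)+(4*a))+y)+(((3*y)+(b+y))*(a*(b*b)))))
Step 4: at LRL: (18*30) -> 540; overall: (((((z+z)*(x*b))*(8*(a+y)))+((18*30)*((a*x)*(y*3))))+((((5+8)+(4*a))+y)+(((3*y)+(b+y))*(a*(b*b))))) -> (((((z+z)*(x*b))*(8*(a+y)))+(540*((a*x)*(y*3))))+((((5+8)+(4*a))+y)+(((3*y)+(b+y))*(a*(b*b)))))
Step 5: at RLLL: (5+8) -> 13; overall: (((((z+z)*(x*b))*(8*(a+y)))+(540*((a*x)*(y*3))))+((((5+8)+(4*a))+y)+(((3*y)+(b+y))*(a*(b*b))))) -> (((((z+z)*(x*b))*(8*(a+y)))+(540*((a*x)*(y*3))))+(((13+(4*a))+y)+(((3*y)+(b+y))*(a*(b*b)))))
Fixed point: (((((z+z)*(x*b))*(8*(a+y)))+(540*((a*x)*(y*3))))+(((13+(4*a))+y)+(((3*y)+(b+y))*(a*(b*b)))))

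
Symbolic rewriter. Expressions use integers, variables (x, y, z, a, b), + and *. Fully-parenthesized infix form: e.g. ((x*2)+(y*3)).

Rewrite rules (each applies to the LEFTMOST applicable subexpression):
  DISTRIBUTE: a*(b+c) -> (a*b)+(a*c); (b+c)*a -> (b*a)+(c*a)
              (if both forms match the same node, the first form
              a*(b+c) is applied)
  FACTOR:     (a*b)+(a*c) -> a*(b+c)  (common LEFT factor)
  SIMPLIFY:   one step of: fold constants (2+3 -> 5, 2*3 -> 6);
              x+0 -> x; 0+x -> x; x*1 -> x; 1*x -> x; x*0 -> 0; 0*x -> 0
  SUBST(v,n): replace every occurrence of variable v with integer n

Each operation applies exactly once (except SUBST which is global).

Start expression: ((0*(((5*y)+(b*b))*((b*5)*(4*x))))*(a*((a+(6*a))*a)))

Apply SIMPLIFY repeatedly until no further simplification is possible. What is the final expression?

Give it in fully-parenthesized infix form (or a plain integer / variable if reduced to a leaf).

Answer: 0

Derivation:
Start: ((0*(((5*y)+(b*b))*((b*5)*(4*x))))*(a*((a+(6*a))*a)))
Step 1: at L: (0*(((5*y)+(b*b))*((b*5)*(4*x)))) -> 0; overall: ((0*(((5*y)+(b*b))*((b*5)*(4*x))))*(a*((a+(6*a))*a))) -> (0*(a*((a+(6*a))*a)))
Step 2: at root: (0*(a*((a+(6*a))*a))) -> 0; overall: (0*(a*((a+(6*a))*a))) -> 0
Fixed point: 0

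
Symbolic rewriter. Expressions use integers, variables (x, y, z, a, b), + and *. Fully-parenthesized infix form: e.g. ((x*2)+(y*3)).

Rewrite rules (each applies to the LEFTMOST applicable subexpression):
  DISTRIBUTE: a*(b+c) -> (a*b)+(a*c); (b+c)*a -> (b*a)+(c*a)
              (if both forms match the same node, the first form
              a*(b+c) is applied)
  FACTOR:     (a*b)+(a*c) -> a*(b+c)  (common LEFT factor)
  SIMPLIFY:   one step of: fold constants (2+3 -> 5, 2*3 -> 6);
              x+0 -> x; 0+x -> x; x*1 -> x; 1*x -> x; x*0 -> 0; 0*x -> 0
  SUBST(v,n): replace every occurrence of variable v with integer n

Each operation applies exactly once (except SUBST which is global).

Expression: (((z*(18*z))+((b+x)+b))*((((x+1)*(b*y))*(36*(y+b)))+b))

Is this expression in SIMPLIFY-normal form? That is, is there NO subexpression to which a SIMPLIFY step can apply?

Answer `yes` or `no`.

Answer: yes

Derivation:
Expression: (((z*(18*z))+((b+x)+b))*((((x+1)*(b*y))*(36*(y+b)))+b))
Scanning for simplifiable subexpressions (pre-order)...
  at root: (((z*(18*z))+((b+x)+b))*((((x+1)*(b*y))*(36*(y+b)))+b)) (not simplifiable)
  at L: ((z*(18*z))+((b+x)+b)) (not simplifiable)
  at LL: (z*(18*z)) (not simplifiable)
  at LLR: (18*z) (not simplifiable)
  at LR: ((b+x)+b) (not simplifiable)
  at LRL: (b+x) (not simplifiable)
  at R: ((((x+1)*(b*y))*(36*(y+b)))+b) (not simplifiable)
  at RL: (((x+1)*(b*y))*(36*(y+b))) (not simplifiable)
  at RLL: ((x+1)*(b*y)) (not simplifiable)
  at RLLL: (x+1) (not simplifiable)
  at RLLR: (b*y) (not simplifiable)
  at RLR: (36*(y+b)) (not simplifiable)
  at RLRR: (y+b) (not simplifiable)
Result: no simplifiable subexpression found -> normal form.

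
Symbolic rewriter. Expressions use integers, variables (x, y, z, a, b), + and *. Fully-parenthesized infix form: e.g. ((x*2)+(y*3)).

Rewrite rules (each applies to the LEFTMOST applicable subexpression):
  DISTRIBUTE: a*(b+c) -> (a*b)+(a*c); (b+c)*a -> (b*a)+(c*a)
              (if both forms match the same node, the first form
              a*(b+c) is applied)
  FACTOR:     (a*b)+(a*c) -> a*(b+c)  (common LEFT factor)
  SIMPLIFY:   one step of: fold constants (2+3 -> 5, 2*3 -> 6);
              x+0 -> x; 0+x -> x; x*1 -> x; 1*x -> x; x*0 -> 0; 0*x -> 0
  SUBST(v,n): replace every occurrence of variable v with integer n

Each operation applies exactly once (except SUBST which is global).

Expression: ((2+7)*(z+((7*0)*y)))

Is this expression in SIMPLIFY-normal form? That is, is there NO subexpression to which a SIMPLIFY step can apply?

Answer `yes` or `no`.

Expression: ((2+7)*(z+((7*0)*y)))
Scanning for simplifiable subexpressions (pre-order)...
  at root: ((2+7)*(z+((7*0)*y))) (not simplifiable)
  at L: (2+7) (SIMPLIFIABLE)
  at R: (z+((7*0)*y)) (not simplifiable)
  at RR: ((7*0)*y) (not simplifiable)
  at RRL: (7*0) (SIMPLIFIABLE)
Found simplifiable subexpr at path L: (2+7)
One SIMPLIFY step would give: (9*(z+((7*0)*y)))
-> NOT in normal form.

Answer: no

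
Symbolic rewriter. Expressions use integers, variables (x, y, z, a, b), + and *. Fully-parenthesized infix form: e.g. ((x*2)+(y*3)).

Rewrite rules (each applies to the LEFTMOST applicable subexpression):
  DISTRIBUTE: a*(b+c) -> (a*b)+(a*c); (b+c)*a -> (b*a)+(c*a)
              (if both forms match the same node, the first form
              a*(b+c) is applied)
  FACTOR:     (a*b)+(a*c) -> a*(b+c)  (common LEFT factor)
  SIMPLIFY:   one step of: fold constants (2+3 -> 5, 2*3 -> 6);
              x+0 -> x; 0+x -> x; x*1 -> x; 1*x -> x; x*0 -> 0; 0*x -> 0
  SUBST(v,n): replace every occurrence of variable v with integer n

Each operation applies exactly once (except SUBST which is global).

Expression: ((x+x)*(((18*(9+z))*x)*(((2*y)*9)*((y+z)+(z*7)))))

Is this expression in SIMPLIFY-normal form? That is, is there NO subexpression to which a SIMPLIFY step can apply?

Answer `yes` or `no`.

Answer: yes

Derivation:
Expression: ((x+x)*(((18*(9+z))*x)*(((2*y)*9)*((y+z)+(z*7)))))
Scanning for simplifiable subexpressions (pre-order)...
  at root: ((x+x)*(((18*(9+z))*x)*(((2*y)*9)*((y+z)+(z*7))))) (not simplifiable)
  at L: (x+x) (not simplifiable)
  at R: (((18*(9+z))*x)*(((2*y)*9)*((y+z)+(z*7)))) (not simplifiable)
  at RL: ((18*(9+z))*x) (not simplifiable)
  at RLL: (18*(9+z)) (not simplifiable)
  at RLLR: (9+z) (not simplifiable)
  at RR: (((2*y)*9)*((y+z)+(z*7))) (not simplifiable)
  at RRL: ((2*y)*9) (not simplifiable)
  at RRLL: (2*y) (not simplifiable)
  at RRR: ((y+z)+(z*7)) (not simplifiable)
  at RRRL: (y+z) (not simplifiable)
  at RRRR: (z*7) (not simplifiable)
Result: no simplifiable subexpression found -> normal form.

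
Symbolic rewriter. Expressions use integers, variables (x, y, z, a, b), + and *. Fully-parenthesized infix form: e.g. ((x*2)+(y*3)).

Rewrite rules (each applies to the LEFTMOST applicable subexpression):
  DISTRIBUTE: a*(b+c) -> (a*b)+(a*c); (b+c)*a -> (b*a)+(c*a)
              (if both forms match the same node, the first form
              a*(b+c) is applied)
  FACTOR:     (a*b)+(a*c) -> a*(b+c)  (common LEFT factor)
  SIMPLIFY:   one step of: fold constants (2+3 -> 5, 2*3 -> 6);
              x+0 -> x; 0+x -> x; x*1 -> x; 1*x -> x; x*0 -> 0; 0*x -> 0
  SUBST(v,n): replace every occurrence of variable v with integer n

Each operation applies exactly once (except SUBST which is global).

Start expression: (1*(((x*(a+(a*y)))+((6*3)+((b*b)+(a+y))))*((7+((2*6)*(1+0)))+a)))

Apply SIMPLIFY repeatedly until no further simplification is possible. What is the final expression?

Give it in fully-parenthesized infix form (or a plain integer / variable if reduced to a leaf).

Start: (1*(((x*(a+(a*y)))+((6*3)+((b*b)+(a+y))))*((7+((2*6)*(1+0)))+a)))
Step 1: at root: (1*(((x*(a+(a*y)))+((6*3)+((b*b)+(a+y))))*((7+((2*6)*(1+0)))+a))) -> (((x*(a+(a*y)))+((6*3)+((b*b)+(a+y))))*((7+((2*6)*(1+0)))+a)); overall: (1*(((x*(a+(a*y)))+((6*3)+((b*b)+(a+y))))*((7+((2*6)*(1+0)))+a))) -> (((x*(a+(a*y)))+((6*3)+((b*b)+(a+y))))*((7+((2*6)*(1+0)))+a))
Step 2: at LRL: (6*3) -> 18; overall: (((x*(a+(a*y)))+((6*3)+((b*b)+(a+y))))*((7+((2*6)*(1+0)))+a)) -> (((x*(a+(a*y)))+(18+((b*b)+(a+y))))*((7+((2*6)*(1+0)))+a))
Step 3: at RLRL: (2*6) -> 12; overall: (((x*(a+(a*y)))+(18+((b*b)+(a+y))))*((7+((2*6)*(1+0)))+a)) -> (((x*(a+(a*y)))+(18+((b*b)+(a+y))))*((7+(12*(1+0)))+a))
Step 4: at RLRR: (1+0) -> 1; overall: (((x*(a+(a*y)))+(18+((b*b)+(a+y))))*((7+(12*(1+0)))+a)) -> (((x*(a+(a*y)))+(18+((b*b)+(a+y))))*((7+(12*1))+a))
Step 5: at RLR: (12*1) -> 12; overall: (((x*(a+(a*y)))+(18+((b*b)+(a+y))))*((7+(12*1))+a)) -> (((x*(a+(a*y)))+(18+((b*b)+(a+y))))*((7+12)+a))
Step 6: at RL: (7+12) -> 19; overall: (((x*(a+(a*y)))+(18+((b*b)+(a+y))))*((7+12)+a)) -> (((x*(a+(a*y)))+(18+((b*b)+(a+y))))*(19+a))
Fixed point: (((x*(a+(a*y)))+(18+((b*b)+(a+y))))*(19+a))

Answer: (((x*(a+(a*y)))+(18+((b*b)+(a+y))))*(19+a))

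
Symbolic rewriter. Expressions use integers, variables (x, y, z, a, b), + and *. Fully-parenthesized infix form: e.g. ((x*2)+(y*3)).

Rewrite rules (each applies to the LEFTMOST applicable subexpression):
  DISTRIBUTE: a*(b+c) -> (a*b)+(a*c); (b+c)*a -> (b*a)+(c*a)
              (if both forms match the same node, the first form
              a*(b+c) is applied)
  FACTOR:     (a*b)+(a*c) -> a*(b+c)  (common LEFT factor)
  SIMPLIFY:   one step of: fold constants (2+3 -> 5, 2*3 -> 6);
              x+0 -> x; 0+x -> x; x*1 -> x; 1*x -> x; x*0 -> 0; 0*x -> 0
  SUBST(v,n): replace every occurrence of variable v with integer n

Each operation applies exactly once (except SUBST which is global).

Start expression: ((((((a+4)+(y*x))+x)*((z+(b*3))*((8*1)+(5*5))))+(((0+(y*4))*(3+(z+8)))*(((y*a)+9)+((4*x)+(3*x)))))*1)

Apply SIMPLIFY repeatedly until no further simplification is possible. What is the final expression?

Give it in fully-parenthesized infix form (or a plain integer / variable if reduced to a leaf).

Answer: (((((a+4)+(y*x))+x)*((z+(b*3))*33))+(((y*4)*(3+(z+8)))*(((y*a)+9)+((4*x)+(3*x)))))

Derivation:
Start: ((((((a+4)+(y*x))+x)*((z+(b*3))*((8*1)+(5*5))))+(((0+(y*4))*(3+(z+8)))*(((y*a)+9)+((4*x)+(3*x)))))*1)
Step 1: at root: ((((((a+4)+(y*x))+x)*((z+(b*3))*((8*1)+(5*5))))+(((0+(y*4))*(3+(z+8)))*(((y*a)+9)+((4*x)+(3*x)))))*1) -> (((((a+4)+(y*x))+x)*((z+(b*3))*((8*1)+(5*5))))+(((0+(y*4))*(3+(z+8)))*(((y*a)+9)+((4*x)+(3*x))))); overall: ((((((a+4)+(y*x))+x)*((z+(b*3))*((8*1)+(5*5))))+(((0+(y*4))*(3+(z+8)))*(((y*a)+9)+((4*x)+(3*x)))))*1) -> (((((a+4)+(y*x))+x)*((z+(b*3))*((8*1)+(5*5))))+(((0+(y*4))*(3+(z+8)))*(((y*a)+9)+((4*x)+(3*x)))))
Step 2: at LRRL: (8*1) -> 8; overall: (((((a+4)+(y*x))+x)*((z+(b*3))*((8*1)+(5*5))))+(((0+(y*4))*(3+(z+8)))*(((y*a)+9)+((4*x)+(3*x))))) -> (((((a+4)+(y*x))+x)*((z+(b*3))*(8+(5*5))))+(((0+(y*4))*(3+(z+8)))*(((y*a)+9)+((4*x)+(3*x)))))
Step 3: at LRRR: (5*5) -> 25; overall: (((((a+4)+(y*x))+x)*((z+(b*3))*(8+(5*5))))+(((0+(y*4))*(3+(z+8)))*(((y*a)+9)+((4*x)+(3*x))))) -> (((((a+4)+(y*x))+x)*((z+(b*3))*(8+25)))+(((0+(y*4))*(3+(z+8)))*(((y*a)+9)+((4*x)+(3*x)))))
Step 4: at LRR: (8+25) -> 33; overall: (((((a+4)+(y*x))+x)*((z+(b*3))*(8+25)))+(((0+(y*4))*(3+(z+8)))*(((y*a)+9)+((4*x)+(3*x))))) -> (((((a+4)+(y*x))+x)*((z+(b*3))*33))+(((0+(y*4))*(3+(z+8)))*(((y*a)+9)+((4*x)+(3*x)))))
Step 5: at RLL: (0+(y*4)) -> (y*4); overall: (((((a+4)+(y*x))+x)*((z+(b*3))*33))+(((0+(y*4))*(3+(z+8)))*(((y*a)+9)+((4*x)+(3*x))))) -> (((((a+4)+(y*x))+x)*((z+(b*3))*33))+(((y*4)*(3+(z+8)))*(((y*a)+9)+((4*x)+(3*x)))))
Fixed point: (((((a+4)+(y*x))+x)*((z+(b*3))*33))+(((y*4)*(3+(z+8)))*(((y*a)+9)+((4*x)+(3*x)))))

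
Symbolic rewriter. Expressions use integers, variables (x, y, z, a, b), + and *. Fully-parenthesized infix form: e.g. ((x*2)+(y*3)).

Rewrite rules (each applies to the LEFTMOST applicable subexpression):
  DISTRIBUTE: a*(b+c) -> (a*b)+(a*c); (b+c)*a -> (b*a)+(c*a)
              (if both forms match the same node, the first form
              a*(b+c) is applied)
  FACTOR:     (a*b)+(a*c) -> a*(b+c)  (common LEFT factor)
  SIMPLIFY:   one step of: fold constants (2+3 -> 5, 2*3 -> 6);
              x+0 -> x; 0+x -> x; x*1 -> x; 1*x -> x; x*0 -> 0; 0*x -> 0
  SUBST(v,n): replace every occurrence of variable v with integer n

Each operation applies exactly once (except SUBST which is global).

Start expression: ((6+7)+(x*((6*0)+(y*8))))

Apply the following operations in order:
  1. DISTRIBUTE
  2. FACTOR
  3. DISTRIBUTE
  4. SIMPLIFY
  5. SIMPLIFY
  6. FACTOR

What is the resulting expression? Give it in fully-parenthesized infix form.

Answer: (13+(x*(0+(y*8))))

Derivation:
Start: ((6+7)+(x*((6*0)+(y*8))))
Apply DISTRIBUTE at R (target: (x*((6*0)+(y*8)))): ((6+7)+(x*((6*0)+(y*8)))) -> ((6+7)+((x*(6*0))+(x*(y*8))))
Apply FACTOR at R (target: ((x*(6*0))+(x*(y*8)))): ((6+7)+((x*(6*0))+(x*(y*8)))) -> ((6+7)+(x*((6*0)+(y*8))))
Apply DISTRIBUTE at R (target: (x*((6*0)+(y*8)))): ((6+7)+(x*((6*0)+(y*8)))) -> ((6+7)+((x*(6*0))+(x*(y*8))))
Apply SIMPLIFY at L (target: (6+7)): ((6+7)+((x*(6*0))+(x*(y*8)))) -> (13+((x*(6*0))+(x*(y*8))))
Apply SIMPLIFY at RLR (target: (6*0)): (13+((x*(6*0))+(x*(y*8)))) -> (13+((x*0)+(x*(y*8))))
Apply FACTOR at R (target: ((x*0)+(x*(y*8)))): (13+((x*0)+(x*(y*8)))) -> (13+(x*(0+(y*8))))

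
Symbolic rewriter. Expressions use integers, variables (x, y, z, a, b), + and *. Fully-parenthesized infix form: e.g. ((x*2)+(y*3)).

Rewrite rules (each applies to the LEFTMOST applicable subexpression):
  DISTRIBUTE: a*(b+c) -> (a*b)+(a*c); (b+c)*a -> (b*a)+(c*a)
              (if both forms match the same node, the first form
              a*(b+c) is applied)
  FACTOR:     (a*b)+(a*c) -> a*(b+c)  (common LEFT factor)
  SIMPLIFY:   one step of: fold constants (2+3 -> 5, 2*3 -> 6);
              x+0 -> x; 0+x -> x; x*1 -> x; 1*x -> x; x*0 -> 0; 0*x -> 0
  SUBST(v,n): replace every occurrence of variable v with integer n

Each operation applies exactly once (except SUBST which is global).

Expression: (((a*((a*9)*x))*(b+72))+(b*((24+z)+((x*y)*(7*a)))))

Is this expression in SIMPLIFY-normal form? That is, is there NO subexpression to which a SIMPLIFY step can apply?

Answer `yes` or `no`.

Answer: yes

Derivation:
Expression: (((a*((a*9)*x))*(b+72))+(b*((24+z)+((x*y)*(7*a)))))
Scanning for simplifiable subexpressions (pre-order)...
  at root: (((a*((a*9)*x))*(b+72))+(b*((24+z)+((x*y)*(7*a))))) (not simplifiable)
  at L: ((a*((a*9)*x))*(b+72)) (not simplifiable)
  at LL: (a*((a*9)*x)) (not simplifiable)
  at LLR: ((a*9)*x) (not simplifiable)
  at LLRL: (a*9) (not simplifiable)
  at LR: (b+72) (not simplifiable)
  at R: (b*((24+z)+((x*y)*(7*a)))) (not simplifiable)
  at RR: ((24+z)+((x*y)*(7*a))) (not simplifiable)
  at RRL: (24+z) (not simplifiable)
  at RRR: ((x*y)*(7*a)) (not simplifiable)
  at RRRL: (x*y) (not simplifiable)
  at RRRR: (7*a) (not simplifiable)
Result: no simplifiable subexpression found -> normal form.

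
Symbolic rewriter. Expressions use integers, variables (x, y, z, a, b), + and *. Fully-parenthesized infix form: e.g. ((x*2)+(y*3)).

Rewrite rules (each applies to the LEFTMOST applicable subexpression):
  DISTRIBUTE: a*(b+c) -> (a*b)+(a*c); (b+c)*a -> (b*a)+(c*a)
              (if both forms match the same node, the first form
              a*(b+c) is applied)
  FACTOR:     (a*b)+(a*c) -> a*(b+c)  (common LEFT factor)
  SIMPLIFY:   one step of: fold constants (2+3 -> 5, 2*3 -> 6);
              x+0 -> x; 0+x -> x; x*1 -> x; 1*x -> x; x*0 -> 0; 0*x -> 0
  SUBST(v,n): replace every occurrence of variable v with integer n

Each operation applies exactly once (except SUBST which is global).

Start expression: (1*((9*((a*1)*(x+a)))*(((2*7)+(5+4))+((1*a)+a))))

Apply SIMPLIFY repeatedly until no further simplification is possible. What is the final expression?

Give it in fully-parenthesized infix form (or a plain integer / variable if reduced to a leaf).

Answer: ((9*(a*(x+a)))*(23+(a+a)))

Derivation:
Start: (1*((9*((a*1)*(x+a)))*(((2*7)+(5+4))+((1*a)+a))))
Step 1: at root: (1*((9*((a*1)*(x+a)))*(((2*7)+(5+4))+((1*a)+a)))) -> ((9*((a*1)*(x+a)))*(((2*7)+(5+4))+((1*a)+a))); overall: (1*((9*((a*1)*(x+a)))*(((2*7)+(5+4))+((1*a)+a)))) -> ((9*((a*1)*(x+a)))*(((2*7)+(5+4))+((1*a)+a)))
Step 2: at LRL: (a*1) -> a; overall: ((9*((a*1)*(x+a)))*(((2*7)+(5+4))+((1*a)+a))) -> ((9*(a*(x+a)))*(((2*7)+(5+4))+((1*a)+a)))
Step 3: at RLL: (2*7) -> 14; overall: ((9*(a*(x+a)))*(((2*7)+(5+4))+((1*a)+a))) -> ((9*(a*(x+a)))*((14+(5+4))+((1*a)+a)))
Step 4: at RLR: (5+4) -> 9; overall: ((9*(a*(x+a)))*((14+(5+4))+((1*a)+a))) -> ((9*(a*(x+a)))*((14+9)+((1*a)+a)))
Step 5: at RL: (14+9) -> 23; overall: ((9*(a*(x+a)))*((14+9)+((1*a)+a))) -> ((9*(a*(x+a)))*(23+((1*a)+a)))
Step 6: at RRL: (1*a) -> a; overall: ((9*(a*(x+a)))*(23+((1*a)+a))) -> ((9*(a*(x+a)))*(23+(a+a)))
Fixed point: ((9*(a*(x+a)))*(23+(a+a)))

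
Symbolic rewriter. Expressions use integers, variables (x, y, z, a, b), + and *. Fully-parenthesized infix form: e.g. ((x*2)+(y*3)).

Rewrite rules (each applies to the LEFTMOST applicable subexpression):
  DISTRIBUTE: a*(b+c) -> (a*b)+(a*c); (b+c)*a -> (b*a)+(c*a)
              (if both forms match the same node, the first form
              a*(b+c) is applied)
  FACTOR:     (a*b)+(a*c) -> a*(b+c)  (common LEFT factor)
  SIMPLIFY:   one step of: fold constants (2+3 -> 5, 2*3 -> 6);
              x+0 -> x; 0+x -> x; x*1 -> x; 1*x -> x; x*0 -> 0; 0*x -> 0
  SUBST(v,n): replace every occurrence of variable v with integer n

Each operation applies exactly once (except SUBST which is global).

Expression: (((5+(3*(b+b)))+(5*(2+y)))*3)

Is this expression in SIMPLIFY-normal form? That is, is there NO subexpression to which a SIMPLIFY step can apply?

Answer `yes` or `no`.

Answer: yes

Derivation:
Expression: (((5+(3*(b+b)))+(5*(2+y)))*3)
Scanning for simplifiable subexpressions (pre-order)...
  at root: (((5+(3*(b+b)))+(5*(2+y)))*3) (not simplifiable)
  at L: ((5+(3*(b+b)))+(5*(2+y))) (not simplifiable)
  at LL: (5+(3*(b+b))) (not simplifiable)
  at LLR: (3*(b+b)) (not simplifiable)
  at LLRR: (b+b) (not simplifiable)
  at LR: (5*(2+y)) (not simplifiable)
  at LRR: (2+y) (not simplifiable)
Result: no simplifiable subexpression found -> normal form.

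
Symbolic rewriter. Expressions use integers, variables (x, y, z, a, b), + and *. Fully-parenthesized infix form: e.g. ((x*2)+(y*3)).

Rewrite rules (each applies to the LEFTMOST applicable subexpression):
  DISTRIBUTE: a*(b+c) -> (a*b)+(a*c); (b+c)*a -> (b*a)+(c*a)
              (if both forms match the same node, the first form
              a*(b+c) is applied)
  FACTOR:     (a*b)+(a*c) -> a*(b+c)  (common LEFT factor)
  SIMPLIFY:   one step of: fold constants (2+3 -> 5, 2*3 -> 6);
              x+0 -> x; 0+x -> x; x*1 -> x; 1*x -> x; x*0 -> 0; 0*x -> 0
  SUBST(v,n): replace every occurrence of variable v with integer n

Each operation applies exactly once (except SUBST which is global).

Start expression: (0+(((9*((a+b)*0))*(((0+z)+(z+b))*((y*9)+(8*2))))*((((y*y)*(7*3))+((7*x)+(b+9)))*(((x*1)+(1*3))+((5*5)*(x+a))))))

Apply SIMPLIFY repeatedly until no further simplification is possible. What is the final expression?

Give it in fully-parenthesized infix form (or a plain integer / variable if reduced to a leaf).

Start: (0+(((9*((a+b)*0))*(((0+z)+(z+b))*((y*9)+(8*2))))*((((y*y)*(7*3))+((7*x)+(b+9)))*(((x*1)+(1*3))+((5*5)*(x+a))))))
Step 1: at root: (0+(((9*((a+b)*0))*(((0+z)+(z+b))*((y*9)+(8*2))))*((((y*y)*(7*3))+((7*x)+(b+9)))*(((x*1)+(1*3))+((5*5)*(x+a)))))) -> (((9*((a+b)*0))*(((0+z)+(z+b))*((y*9)+(8*2))))*((((y*y)*(7*3))+((7*x)+(b+9)))*(((x*1)+(1*3))+((5*5)*(x+a))))); overall: (0+(((9*((a+b)*0))*(((0+z)+(z+b))*((y*9)+(8*2))))*((((y*y)*(7*3))+((7*x)+(b+9)))*(((x*1)+(1*3))+((5*5)*(x+a)))))) -> (((9*((a+b)*0))*(((0+z)+(z+b))*((y*9)+(8*2))))*((((y*y)*(7*3))+((7*x)+(b+9)))*(((x*1)+(1*3))+((5*5)*(x+a)))))
Step 2: at LLR: ((a+b)*0) -> 0; overall: (((9*((a+b)*0))*(((0+z)+(z+b))*((y*9)+(8*2))))*((((y*y)*(7*3))+((7*x)+(b+9)))*(((x*1)+(1*3))+((5*5)*(x+a))))) -> (((9*0)*(((0+z)+(z+b))*((y*9)+(8*2))))*((((y*y)*(7*3))+((7*x)+(b+9)))*(((x*1)+(1*3))+((5*5)*(x+a)))))
Step 3: at LL: (9*0) -> 0; overall: (((9*0)*(((0+z)+(z+b))*((y*9)+(8*2))))*((((y*y)*(7*3))+((7*x)+(b+9)))*(((x*1)+(1*3))+((5*5)*(x+a))))) -> ((0*(((0+z)+(z+b))*((y*9)+(8*2))))*((((y*y)*(7*3))+((7*x)+(b+9)))*(((x*1)+(1*3))+((5*5)*(x+a)))))
Step 4: at L: (0*(((0+z)+(z+b))*((y*9)+(8*2)))) -> 0; overall: ((0*(((0+z)+(z+b))*((y*9)+(8*2))))*((((y*y)*(7*3))+((7*x)+(b+9)))*(((x*1)+(1*3))+((5*5)*(x+a))))) -> (0*((((y*y)*(7*3))+((7*x)+(b+9)))*(((x*1)+(1*3))+((5*5)*(x+a)))))
Step 5: at root: (0*((((y*y)*(7*3))+((7*x)+(b+9)))*(((x*1)+(1*3))+((5*5)*(x+a))))) -> 0; overall: (0*((((y*y)*(7*3))+((7*x)+(b+9)))*(((x*1)+(1*3))+((5*5)*(x+a))))) -> 0
Fixed point: 0

Answer: 0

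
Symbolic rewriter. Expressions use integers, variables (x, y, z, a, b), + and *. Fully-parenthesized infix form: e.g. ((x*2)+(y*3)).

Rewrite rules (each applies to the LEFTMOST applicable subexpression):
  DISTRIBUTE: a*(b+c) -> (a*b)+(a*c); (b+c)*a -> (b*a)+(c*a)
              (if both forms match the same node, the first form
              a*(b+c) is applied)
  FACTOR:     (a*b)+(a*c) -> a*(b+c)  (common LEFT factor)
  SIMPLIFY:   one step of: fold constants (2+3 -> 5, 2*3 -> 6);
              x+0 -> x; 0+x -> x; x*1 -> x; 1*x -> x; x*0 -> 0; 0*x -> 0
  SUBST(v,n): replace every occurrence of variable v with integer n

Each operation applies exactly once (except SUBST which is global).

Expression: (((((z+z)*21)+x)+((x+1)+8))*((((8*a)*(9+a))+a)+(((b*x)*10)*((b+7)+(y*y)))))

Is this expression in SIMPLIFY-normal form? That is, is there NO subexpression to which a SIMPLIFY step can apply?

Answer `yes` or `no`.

Answer: yes

Derivation:
Expression: (((((z+z)*21)+x)+((x+1)+8))*((((8*a)*(9+a))+a)+(((b*x)*10)*((b+7)+(y*y)))))
Scanning for simplifiable subexpressions (pre-order)...
  at root: (((((z+z)*21)+x)+((x+1)+8))*((((8*a)*(9+a))+a)+(((b*x)*10)*((b+7)+(y*y))))) (not simplifiable)
  at L: ((((z+z)*21)+x)+((x+1)+8)) (not simplifiable)
  at LL: (((z+z)*21)+x) (not simplifiable)
  at LLL: ((z+z)*21) (not simplifiable)
  at LLLL: (z+z) (not simplifiable)
  at LR: ((x+1)+8) (not simplifiable)
  at LRL: (x+1) (not simplifiable)
  at R: ((((8*a)*(9+a))+a)+(((b*x)*10)*((b+7)+(y*y)))) (not simplifiable)
  at RL: (((8*a)*(9+a))+a) (not simplifiable)
  at RLL: ((8*a)*(9+a)) (not simplifiable)
  at RLLL: (8*a) (not simplifiable)
  at RLLR: (9+a) (not simplifiable)
  at RR: (((b*x)*10)*((b+7)+(y*y))) (not simplifiable)
  at RRL: ((b*x)*10) (not simplifiable)
  at RRLL: (b*x) (not simplifiable)
  at RRR: ((b+7)+(y*y)) (not simplifiable)
  at RRRL: (b+7) (not simplifiable)
  at RRRR: (y*y) (not simplifiable)
Result: no simplifiable subexpression found -> normal form.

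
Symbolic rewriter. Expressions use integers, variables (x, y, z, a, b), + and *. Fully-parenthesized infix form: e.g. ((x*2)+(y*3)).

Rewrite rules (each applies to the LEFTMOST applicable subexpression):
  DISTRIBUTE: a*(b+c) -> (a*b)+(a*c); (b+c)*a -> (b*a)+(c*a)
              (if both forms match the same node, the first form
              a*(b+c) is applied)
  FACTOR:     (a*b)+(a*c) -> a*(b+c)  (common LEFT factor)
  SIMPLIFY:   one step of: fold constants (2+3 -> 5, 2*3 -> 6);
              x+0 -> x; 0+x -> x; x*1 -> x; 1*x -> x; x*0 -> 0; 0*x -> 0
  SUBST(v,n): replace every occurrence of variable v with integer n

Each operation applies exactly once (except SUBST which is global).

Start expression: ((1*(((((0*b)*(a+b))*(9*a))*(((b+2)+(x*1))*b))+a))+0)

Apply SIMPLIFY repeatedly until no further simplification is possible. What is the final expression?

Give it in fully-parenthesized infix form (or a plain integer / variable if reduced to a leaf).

Answer: a

Derivation:
Start: ((1*(((((0*b)*(a+b))*(9*a))*(((b+2)+(x*1))*b))+a))+0)
Step 1: at root: ((1*(((((0*b)*(a+b))*(9*a))*(((b+2)+(x*1))*b))+a))+0) -> (1*(((((0*b)*(a+b))*(9*a))*(((b+2)+(x*1))*b))+a)); overall: ((1*(((((0*b)*(a+b))*(9*a))*(((b+2)+(x*1))*b))+a))+0) -> (1*(((((0*b)*(a+b))*(9*a))*(((b+2)+(x*1))*b))+a))
Step 2: at root: (1*(((((0*b)*(a+b))*(9*a))*(((b+2)+(x*1))*b))+a)) -> (((((0*b)*(a+b))*(9*a))*(((b+2)+(x*1))*b))+a); overall: (1*(((((0*b)*(a+b))*(9*a))*(((b+2)+(x*1))*b))+a)) -> (((((0*b)*(a+b))*(9*a))*(((b+2)+(x*1))*b))+a)
Step 3: at LLLL: (0*b) -> 0; overall: (((((0*b)*(a+b))*(9*a))*(((b+2)+(x*1))*b))+a) -> ((((0*(a+b))*(9*a))*(((b+2)+(x*1))*b))+a)
Step 4: at LLL: (0*(a+b)) -> 0; overall: ((((0*(a+b))*(9*a))*(((b+2)+(x*1))*b))+a) -> (((0*(9*a))*(((b+2)+(x*1))*b))+a)
Step 5: at LL: (0*(9*a)) -> 0; overall: (((0*(9*a))*(((b+2)+(x*1))*b))+a) -> ((0*(((b+2)+(x*1))*b))+a)
Step 6: at L: (0*(((b+2)+(x*1))*b)) -> 0; overall: ((0*(((b+2)+(x*1))*b))+a) -> (0+a)
Step 7: at root: (0+a) -> a; overall: (0+a) -> a
Fixed point: a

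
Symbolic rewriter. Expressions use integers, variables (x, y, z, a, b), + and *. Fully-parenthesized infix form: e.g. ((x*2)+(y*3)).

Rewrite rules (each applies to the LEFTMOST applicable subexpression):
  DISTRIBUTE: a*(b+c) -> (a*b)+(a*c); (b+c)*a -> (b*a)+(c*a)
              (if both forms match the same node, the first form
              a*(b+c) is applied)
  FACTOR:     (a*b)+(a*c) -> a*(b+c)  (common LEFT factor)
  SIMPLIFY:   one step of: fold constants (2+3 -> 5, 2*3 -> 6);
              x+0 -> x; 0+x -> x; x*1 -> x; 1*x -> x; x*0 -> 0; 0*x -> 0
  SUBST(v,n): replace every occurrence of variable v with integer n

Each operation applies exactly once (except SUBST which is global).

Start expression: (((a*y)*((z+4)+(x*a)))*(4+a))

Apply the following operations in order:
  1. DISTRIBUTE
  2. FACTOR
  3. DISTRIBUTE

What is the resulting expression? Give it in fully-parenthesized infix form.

Start: (((a*y)*((z+4)+(x*a)))*(4+a))
Apply DISTRIBUTE at root (target: (((a*y)*((z+4)+(x*a)))*(4+a))): (((a*y)*((z+4)+(x*a)))*(4+a)) -> ((((a*y)*((z+4)+(x*a)))*4)+(((a*y)*((z+4)+(x*a)))*a))
Apply FACTOR at root (target: ((((a*y)*((z+4)+(x*a)))*4)+(((a*y)*((z+4)+(x*a)))*a))): ((((a*y)*((z+4)+(x*a)))*4)+(((a*y)*((z+4)+(x*a)))*a)) -> (((a*y)*((z+4)+(x*a)))*(4+a))
Apply DISTRIBUTE at root (target: (((a*y)*((z+4)+(x*a)))*(4+a))): (((a*y)*((z+4)+(x*a)))*(4+a)) -> ((((a*y)*((z+4)+(x*a)))*4)+(((a*y)*((z+4)+(x*a)))*a))

Answer: ((((a*y)*((z+4)+(x*a)))*4)+(((a*y)*((z+4)+(x*a)))*a))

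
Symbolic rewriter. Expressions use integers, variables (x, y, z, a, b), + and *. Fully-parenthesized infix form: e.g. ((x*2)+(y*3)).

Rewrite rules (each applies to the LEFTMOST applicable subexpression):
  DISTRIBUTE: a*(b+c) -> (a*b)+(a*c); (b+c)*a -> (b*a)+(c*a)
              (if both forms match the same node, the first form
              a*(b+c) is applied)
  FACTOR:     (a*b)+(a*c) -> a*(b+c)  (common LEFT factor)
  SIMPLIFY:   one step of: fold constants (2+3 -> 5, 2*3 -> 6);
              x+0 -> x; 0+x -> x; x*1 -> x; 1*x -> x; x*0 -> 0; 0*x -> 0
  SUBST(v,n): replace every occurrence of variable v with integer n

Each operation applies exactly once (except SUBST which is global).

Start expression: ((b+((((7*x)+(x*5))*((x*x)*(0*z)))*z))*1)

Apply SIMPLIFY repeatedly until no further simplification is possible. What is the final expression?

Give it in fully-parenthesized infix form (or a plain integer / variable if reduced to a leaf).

Answer: b

Derivation:
Start: ((b+((((7*x)+(x*5))*((x*x)*(0*z)))*z))*1)
Step 1: at root: ((b+((((7*x)+(x*5))*((x*x)*(0*z)))*z))*1) -> (b+((((7*x)+(x*5))*((x*x)*(0*z)))*z)); overall: ((b+((((7*x)+(x*5))*((x*x)*(0*z)))*z))*1) -> (b+((((7*x)+(x*5))*((x*x)*(0*z)))*z))
Step 2: at RLRR: (0*z) -> 0; overall: (b+((((7*x)+(x*5))*((x*x)*(0*z)))*z)) -> (b+((((7*x)+(x*5))*((x*x)*0))*z))
Step 3: at RLR: ((x*x)*0) -> 0; overall: (b+((((7*x)+(x*5))*((x*x)*0))*z)) -> (b+((((7*x)+(x*5))*0)*z))
Step 4: at RL: (((7*x)+(x*5))*0) -> 0; overall: (b+((((7*x)+(x*5))*0)*z)) -> (b+(0*z))
Step 5: at R: (0*z) -> 0; overall: (b+(0*z)) -> (b+0)
Step 6: at root: (b+0) -> b; overall: (b+0) -> b
Fixed point: b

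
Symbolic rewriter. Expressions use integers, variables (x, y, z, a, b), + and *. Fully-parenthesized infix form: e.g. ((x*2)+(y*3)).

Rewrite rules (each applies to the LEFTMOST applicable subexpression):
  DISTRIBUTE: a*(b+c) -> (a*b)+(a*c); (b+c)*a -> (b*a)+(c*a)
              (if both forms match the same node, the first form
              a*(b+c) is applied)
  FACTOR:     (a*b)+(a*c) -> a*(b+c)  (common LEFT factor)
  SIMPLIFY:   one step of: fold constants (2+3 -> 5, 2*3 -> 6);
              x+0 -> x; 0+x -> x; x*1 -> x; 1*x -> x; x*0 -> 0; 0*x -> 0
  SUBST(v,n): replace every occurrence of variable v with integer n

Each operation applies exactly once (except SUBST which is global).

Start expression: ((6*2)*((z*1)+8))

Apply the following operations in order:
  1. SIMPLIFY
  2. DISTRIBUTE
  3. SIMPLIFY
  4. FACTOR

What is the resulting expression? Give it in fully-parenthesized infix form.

Answer: (12*(z+8))

Derivation:
Start: ((6*2)*((z*1)+8))
Apply SIMPLIFY at L (target: (6*2)): ((6*2)*((z*1)+8)) -> (12*((z*1)+8))
Apply DISTRIBUTE at root (target: (12*((z*1)+8))): (12*((z*1)+8)) -> ((12*(z*1))+(12*8))
Apply SIMPLIFY at LR (target: (z*1)): ((12*(z*1))+(12*8)) -> ((12*z)+(12*8))
Apply FACTOR at root (target: ((12*z)+(12*8))): ((12*z)+(12*8)) -> (12*(z+8))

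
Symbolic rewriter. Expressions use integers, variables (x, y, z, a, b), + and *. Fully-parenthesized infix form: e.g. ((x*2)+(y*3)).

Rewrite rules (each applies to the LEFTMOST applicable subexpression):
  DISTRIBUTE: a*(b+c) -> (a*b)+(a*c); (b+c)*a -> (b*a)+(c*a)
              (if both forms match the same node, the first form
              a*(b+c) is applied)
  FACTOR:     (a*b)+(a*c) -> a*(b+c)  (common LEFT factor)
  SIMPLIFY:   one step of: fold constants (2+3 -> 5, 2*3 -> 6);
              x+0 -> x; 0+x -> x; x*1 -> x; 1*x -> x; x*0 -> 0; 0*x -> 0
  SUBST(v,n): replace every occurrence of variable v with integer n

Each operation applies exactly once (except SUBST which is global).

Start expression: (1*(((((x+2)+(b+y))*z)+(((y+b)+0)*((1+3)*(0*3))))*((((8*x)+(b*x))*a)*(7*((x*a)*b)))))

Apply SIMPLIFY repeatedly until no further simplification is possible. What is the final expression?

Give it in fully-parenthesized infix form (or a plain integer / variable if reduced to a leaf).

Answer: ((((x+2)+(b+y))*z)*((((8*x)+(b*x))*a)*(7*((x*a)*b))))

Derivation:
Start: (1*(((((x+2)+(b+y))*z)+(((y+b)+0)*((1+3)*(0*3))))*((((8*x)+(b*x))*a)*(7*((x*a)*b)))))
Step 1: at root: (1*(((((x+2)+(b+y))*z)+(((y+b)+0)*((1+3)*(0*3))))*((((8*x)+(b*x))*a)*(7*((x*a)*b))))) -> (((((x+2)+(b+y))*z)+(((y+b)+0)*((1+3)*(0*3))))*((((8*x)+(b*x))*a)*(7*((x*a)*b)))); overall: (1*(((((x+2)+(b+y))*z)+(((y+b)+0)*((1+3)*(0*3))))*((((8*x)+(b*x))*a)*(7*((x*a)*b))))) -> (((((x+2)+(b+y))*z)+(((y+b)+0)*((1+3)*(0*3))))*((((8*x)+(b*x))*a)*(7*((x*a)*b))))
Step 2: at LRL: ((y+b)+0) -> (y+b); overall: (((((x+2)+(b+y))*z)+(((y+b)+0)*((1+3)*(0*3))))*((((8*x)+(b*x))*a)*(7*((x*a)*b)))) -> (((((x+2)+(b+y))*z)+((y+b)*((1+3)*(0*3))))*((((8*x)+(b*x))*a)*(7*((x*a)*b))))
Step 3: at LRRL: (1+3) -> 4; overall: (((((x+2)+(b+y))*z)+((y+b)*((1+3)*(0*3))))*((((8*x)+(b*x))*a)*(7*((x*a)*b)))) -> (((((x+2)+(b+y))*z)+((y+b)*(4*(0*3))))*((((8*x)+(b*x))*a)*(7*((x*a)*b))))
Step 4: at LRRR: (0*3) -> 0; overall: (((((x+2)+(b+y))*z)+((y+b)*(4*(0*3))))*((((8*x)+(b*x))*a)*(7*((x*a)*b)))) -> (((((x+2)+(b+y))*z)+((y+b)*(4*0)))*((((8*x)+(b*x))*a)*(7*((x*a)*b))))
Step 5: at LRR: (4*0) -> 0; overall: (((((x+2)+(b+y))*z)+((y+b)*(4*0)))*((((8*x)+(b*x))*a)*(7*((x*a)*b)))) -> (((((x+2)+(b+y))*z)+((y+b)*0))*((((8*x)+(b*x))*a)*(7*((x*a)*b))))
Step 6: at LR: ((y+b)*0) -> 0; overall: (((((x+2)+(b+y))*z)+((y+b)*0))*((((8*x)+(b*x))*a)*(7*((x*a)*b)))) -> (((((x+2)+(b+y))*z)+0)*((((8*x)+(b*x))*a)*(7*((x*a)*b))))
Step 7: at L: ((((x+2)+(b+y))*z)+0) -> (((x+2)+(b+y))*z); overall: (((((x+2)+(b+y))*z)+0)*((((8*x)+(b*x))*a)*(7*((x*a)*b)))) -> ((((x+2)+(b+y))*z)*((((8*x)+(b*x))*a)*(7*((x*a)*b))))
Fixed point: ((((x+2)+(b+y))*z)*((((8*x)+(b*x))*a)*(7*((x*a)*b))))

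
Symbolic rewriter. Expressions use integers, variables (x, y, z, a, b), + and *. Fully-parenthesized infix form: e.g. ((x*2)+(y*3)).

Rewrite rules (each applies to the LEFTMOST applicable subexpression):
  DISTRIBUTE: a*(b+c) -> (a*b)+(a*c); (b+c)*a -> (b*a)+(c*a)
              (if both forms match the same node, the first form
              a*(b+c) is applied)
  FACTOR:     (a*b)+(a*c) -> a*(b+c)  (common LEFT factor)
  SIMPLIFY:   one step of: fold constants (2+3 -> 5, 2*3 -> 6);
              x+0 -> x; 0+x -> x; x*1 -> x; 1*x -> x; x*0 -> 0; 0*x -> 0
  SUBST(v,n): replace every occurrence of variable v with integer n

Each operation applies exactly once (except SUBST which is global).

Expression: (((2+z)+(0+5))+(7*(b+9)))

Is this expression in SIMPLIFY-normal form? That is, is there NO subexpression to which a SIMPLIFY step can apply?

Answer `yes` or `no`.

Answer: no

Derivation:
Expression: (((2+z)+(0+5))+(7*(b+9)))
Scanning for simplifiable subexpressions (pre-order)...
  at root: (((2+z)+(0+5))+(7*(b+9))) (not simplifiable)
  at L: ((2+z)+(0+5)) (not simplifiable)
  at LL: (2+z) (not simplifiable)
  at LR: (0+5) (SIMPLIFIABLE)
  at R: (7*(b+9)) (not simplifiable)
  at RR: (b+9) (not simplifiable)
Found simplifiable subexpr at path LR: (0+5)
One SIMPLIFY step would give: (((2+z)+5)+(7*(b+9)))
-> NOT in normal form.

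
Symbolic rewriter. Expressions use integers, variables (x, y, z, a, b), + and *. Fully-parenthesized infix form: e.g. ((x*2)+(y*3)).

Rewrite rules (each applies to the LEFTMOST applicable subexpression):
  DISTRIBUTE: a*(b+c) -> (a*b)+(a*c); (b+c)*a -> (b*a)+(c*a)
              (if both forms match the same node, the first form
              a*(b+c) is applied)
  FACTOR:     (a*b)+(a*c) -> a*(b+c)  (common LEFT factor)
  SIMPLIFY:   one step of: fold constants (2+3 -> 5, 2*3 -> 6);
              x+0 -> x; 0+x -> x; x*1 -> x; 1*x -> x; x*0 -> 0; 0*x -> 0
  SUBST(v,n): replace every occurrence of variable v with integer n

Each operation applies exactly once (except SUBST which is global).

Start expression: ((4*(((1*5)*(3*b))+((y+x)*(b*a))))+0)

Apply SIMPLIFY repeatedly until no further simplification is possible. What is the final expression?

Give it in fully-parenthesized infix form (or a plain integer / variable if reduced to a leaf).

Start: ((4*(((1*5)*(3*b))+((y+x)*(b*a))))+0)
Step 1: at root: ((4*(((1*5)*(3*b))+((y+x)*(b*a))))+0) -> (4*(((1*5)*(3*b))+((y+x)*(b*a)))); overall: ((4*(((1*5)*(3*b))+((y+x)*(b*a))))+0) -> (4*(((1*5)*(3*b))+((y+x)*(b*a))))
Step 2: at RLL: (1*5) -> 5; overall: (4*(((1*5)*(3*b))+((y+x)*(b*a)))) -> (4*((5*(3*b))+((y+x)*(b*a))))
Fixed point: (4*((5*(3*b))+((y+x)*(b*a))))

Answer: (4*((5*(3*b))+((y+x)*(b*a))))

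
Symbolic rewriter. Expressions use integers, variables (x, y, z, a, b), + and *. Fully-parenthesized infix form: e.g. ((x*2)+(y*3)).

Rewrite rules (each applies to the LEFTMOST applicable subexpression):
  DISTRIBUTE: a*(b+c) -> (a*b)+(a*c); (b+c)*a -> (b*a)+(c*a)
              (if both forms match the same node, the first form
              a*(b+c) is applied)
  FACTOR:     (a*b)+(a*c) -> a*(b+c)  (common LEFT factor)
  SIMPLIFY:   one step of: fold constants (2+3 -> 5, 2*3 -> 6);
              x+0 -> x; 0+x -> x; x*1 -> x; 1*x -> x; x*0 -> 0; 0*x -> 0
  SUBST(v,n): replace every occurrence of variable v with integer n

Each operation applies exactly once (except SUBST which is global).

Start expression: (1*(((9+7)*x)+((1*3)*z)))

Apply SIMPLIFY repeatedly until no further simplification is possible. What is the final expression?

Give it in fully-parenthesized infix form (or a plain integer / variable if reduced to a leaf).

Answer: ((16*x)+(3*z))

Derivation:
Start: (1*(((9+7)*x)+((1*3)*z)))
Step 1: at root: (1*(((9+7)*x)+((1*3)*z))) -> (((9+7)*x)+((1*3)*z)); overall: (1*(((9+7)*x)+((1*3)*z))) -> (((9+7)*x)+((1*3)*z))
Step 2: at LL: (9+7) -> 16; overall: (((9+7)*x)+((1*3)*z)) -> ((16*x)+((1*3)*z))
Step 3: at RL: (1*3) -> 3; overall: ((16*x)+((1*3)*z)) -> ((16*x)+(3*z))
Fixed point: ((16*x)+(3*z))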